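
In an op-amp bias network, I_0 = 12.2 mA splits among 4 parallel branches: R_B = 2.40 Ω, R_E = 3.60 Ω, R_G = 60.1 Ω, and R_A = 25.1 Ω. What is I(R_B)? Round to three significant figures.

Conductances: ΣG = 1/2.40 + 1/3.60 + 1/60.1 + 1/25.1 = 0.7509 (1/Ω).
By the current-divider rule, I = I_0 · G_k/ΣG = 12.2 × 0.5549 = 6.769 mA.

I ≈ 6.77 mA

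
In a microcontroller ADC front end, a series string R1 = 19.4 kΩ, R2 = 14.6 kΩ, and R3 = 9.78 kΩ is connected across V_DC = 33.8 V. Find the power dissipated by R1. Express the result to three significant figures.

Series current I = V_DC/ΣR = 33.8/43.78 = 0.7720 mA.
P = I²R = 0.5960 × 19.4 = 11.56 mW.

P ≈ 11.6 mW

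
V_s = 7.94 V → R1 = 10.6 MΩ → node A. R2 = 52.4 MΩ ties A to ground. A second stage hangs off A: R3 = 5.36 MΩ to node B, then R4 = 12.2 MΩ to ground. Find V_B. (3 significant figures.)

The second stage (R3 + R4 = 17.56 MΩ) loads node A in parallel with R2.
R2 ‖ (R3+R4) = 13.15 MΩ.
V_A = 7.94 × 13.15/(10.6 + 13.15) = 4.397 V.
V_B = V_A × 0.6948 = 3.055 V.

V_B ≈ 3.05 V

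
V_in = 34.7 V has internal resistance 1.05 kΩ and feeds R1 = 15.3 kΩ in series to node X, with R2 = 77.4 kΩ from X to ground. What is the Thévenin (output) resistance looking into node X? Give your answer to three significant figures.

R1' = 1.05 + 15.3 = 16.35 kΩ (source resistance + R1).
With V_in suppressed (replaced by a short), R_th = R1' ‖ R2 = (16.35 × 77.4)/(16.35 + 77.4) = 13.50 kΩ.

R_th ≈ 13.5 kΩ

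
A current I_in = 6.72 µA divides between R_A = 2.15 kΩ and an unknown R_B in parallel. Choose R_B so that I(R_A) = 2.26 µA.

The fraction through R_A equals R_B/(R_A+R_B).
With f = 0.3363, R_B = R_A · f/(1−f) = 2.15 × 0.5067 = 1.089 kΩ.

R_B ≈ 1.09 kΩ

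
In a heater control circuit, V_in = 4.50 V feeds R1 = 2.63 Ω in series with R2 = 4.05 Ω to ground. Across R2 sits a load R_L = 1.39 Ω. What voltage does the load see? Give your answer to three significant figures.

V_out ≈ 1.27 V

R2 ‖ R_L = (4.05 × 1.39)/(4.05 + 1.39) = 1.035 Ω.
Voltage divider with the loaded lower leg: V_out = 4.50 × 1.035/(2.63 + 1.035) = 4.50 × 0.2824 = 1.271 V.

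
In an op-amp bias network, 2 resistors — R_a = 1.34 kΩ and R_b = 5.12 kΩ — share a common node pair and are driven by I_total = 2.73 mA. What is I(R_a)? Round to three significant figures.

For two parallel branches, I_k = I_total · (other R)/(sum of R).
So I = 2.73 × 5.12/6.460 = 2.164 mA.

I ≈ 2.16 mA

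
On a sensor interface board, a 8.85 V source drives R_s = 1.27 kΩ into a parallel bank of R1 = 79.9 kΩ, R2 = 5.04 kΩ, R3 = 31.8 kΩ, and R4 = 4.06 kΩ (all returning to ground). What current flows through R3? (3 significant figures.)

I ≈ 0.172 mA

Equivalent of the parallel group: R_p = 2.046 kΩ.
V_A = 8.85 × 2.046/3.316 = 5.461 V.
I(R3) = V_A / R3 = 5.461/31.8 = 0.1717 mA.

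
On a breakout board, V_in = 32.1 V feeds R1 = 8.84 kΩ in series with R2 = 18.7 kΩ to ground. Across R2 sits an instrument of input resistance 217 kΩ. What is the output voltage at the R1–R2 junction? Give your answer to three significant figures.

R2 ‖ R_L = (18.7 × 217)/(18.7 + 217) = 17.22 kΩ.
Now apply the divider: V_out = 32.1 × 0.6607 = 21.21 V.

V_out ≈ 21.2 V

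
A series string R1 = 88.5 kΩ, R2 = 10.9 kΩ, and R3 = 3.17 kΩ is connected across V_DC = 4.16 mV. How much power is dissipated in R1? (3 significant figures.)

ΣR = 102.6 kΩ → I = 4.16/102.6 = 0.04056 µA.
V(R1) = I·R = 3.589 mV; P = V·I = 3.589 × 0.04056 = 0.1456 nW.

P ≈ 0.146 nW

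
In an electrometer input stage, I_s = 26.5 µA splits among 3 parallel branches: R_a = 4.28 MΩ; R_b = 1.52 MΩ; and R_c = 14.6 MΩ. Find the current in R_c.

I ≈ 1.89 µA

ΣG = 1/4.28 + 1/1.52 + 1/14.6 = 0.9600.
R_c takes the fraction G_k/ΣG = 0.06849/0.9600 = 0.07134, so I = 26.5 × 0.07134 = 1.891 µA.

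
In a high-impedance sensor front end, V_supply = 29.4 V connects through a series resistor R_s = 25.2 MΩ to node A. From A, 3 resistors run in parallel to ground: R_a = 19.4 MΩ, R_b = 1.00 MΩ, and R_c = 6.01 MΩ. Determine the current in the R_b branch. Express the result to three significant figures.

Combine the parallel branches: R_p = (1/19.4 + 1/1.00 + 1/6.01)⁻¹ = 0.8211 MΩ.
V_A by voltage divider: V_A = 29.4 × 0.8211/(25.2 + 0.8211) = 0.9277 V.
I(R_b) = V_A / R_b = 0.9277/1.00 = 0.9277 µA.
(Equivalently: I_total = 1.130 µA, then current-divider fraction G_k/ΣG = 0.8211.)

I ≈ 0.928 µA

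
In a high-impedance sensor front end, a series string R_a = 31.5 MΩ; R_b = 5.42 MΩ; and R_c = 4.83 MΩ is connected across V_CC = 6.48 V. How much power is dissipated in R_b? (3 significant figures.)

ΣR = 41.75 MΩ → I = 6.48/41.75 = 0.1552 µA.
P(R_b) = I²·R_b = (0.1552)² × 5.42 = 0.1306 µW.

P ≈ 0.131 µW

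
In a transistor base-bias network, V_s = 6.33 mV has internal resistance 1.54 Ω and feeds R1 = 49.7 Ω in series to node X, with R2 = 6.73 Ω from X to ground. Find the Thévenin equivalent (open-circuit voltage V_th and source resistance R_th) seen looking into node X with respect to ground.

V_th ≈ 0.735 mV, R_th ≈ 5.95 Ω

R1' = 1.54 + 49.7 = 51.24 Ω (source resistance + R1).
Open-circuit (no load on X): V_th = V_s · R2/(R1' + R2) = 6.33 × 6.73/(51.24 + 6.73) = 0.7349 mV.
Zeroing V_s shorts the top of R1' to ground, so R_th = R1' ‖ R2 = 5.949 Ω.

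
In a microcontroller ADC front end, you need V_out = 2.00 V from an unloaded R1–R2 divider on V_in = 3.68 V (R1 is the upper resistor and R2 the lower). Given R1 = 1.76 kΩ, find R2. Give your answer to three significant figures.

The divider ratio is R2/(R1+R2) = 2.00/3.68 = 0.5435.
R2 = R1 · 0.5435/(1 − 0.5435) = 2.095 kΩ.

R2 ≈ 2.10 kΩ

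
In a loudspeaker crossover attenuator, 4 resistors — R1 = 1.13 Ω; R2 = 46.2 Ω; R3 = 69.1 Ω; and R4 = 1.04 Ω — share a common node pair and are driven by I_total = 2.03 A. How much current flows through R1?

Conductances: ΣG = 1/1.13 + 1/46.2 + 1/69.1 + 1/1.04 = 1.883 (1/Ω).
By the current-divider rule, I = I_total · G_k/ΣG = 2.03 × 0.4701 = 0.9542 A.

I ≈ 0.954 A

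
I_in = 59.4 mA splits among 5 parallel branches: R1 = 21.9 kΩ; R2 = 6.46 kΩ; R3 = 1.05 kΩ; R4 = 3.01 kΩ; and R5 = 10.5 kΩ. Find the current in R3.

I ≈ 35.8 mA

ΣG = 1/21.9 + 1/6.46 + 1/1.05 + 1/3.01 + 1/10.5 = 1.580.
Current divider: I(R3) = I_in · G_k/ΣG = 59.4 × (0.9524/1.580) = 59.4 × 0.6027 = 35.80 mA.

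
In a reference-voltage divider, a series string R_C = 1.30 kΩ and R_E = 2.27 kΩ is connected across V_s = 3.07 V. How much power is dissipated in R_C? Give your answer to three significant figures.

ΣR = 3.570 kΩ → I = 3.07/3.570 = 0.8599 mA.
P(R_C) = I²·R_C = (0.8599)² × 1.30 = 0.9614 mW.

P ≈ 0.961 mW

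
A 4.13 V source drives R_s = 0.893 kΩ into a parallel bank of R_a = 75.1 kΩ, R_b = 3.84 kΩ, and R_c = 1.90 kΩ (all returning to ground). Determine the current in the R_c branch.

Parallel bank: R_p = 1/(1/75.1 + 1/3.84 + 1/1.90) = 1.250 kΩ.
Node voltage V_A = V_supply · R_p/(R_s + R_p) = 4.13 × 0.5833 = 2.409 V.
Branch current I = V_A/R_c = 2.409/1.90 = 1.268 mA.

I ≈ 1.27 mA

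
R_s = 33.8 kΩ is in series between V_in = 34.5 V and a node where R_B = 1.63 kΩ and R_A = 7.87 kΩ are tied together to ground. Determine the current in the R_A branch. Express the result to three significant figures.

Combine the parallel branches: R_p = (1/1.63 + 1/7.87)⁻¹ = 1.350 kΩ.
V_A = 34.5 × 1.350/35.15 = 1.325 V.
Branch current I = V_A/R_A = 1.325/7.87 = 0.1684 mA.
(Check via current divider: I_total = 0.9815 mA; share G_k/ΣG = 0.1716 → same result.)

I ≈ 0.168 mA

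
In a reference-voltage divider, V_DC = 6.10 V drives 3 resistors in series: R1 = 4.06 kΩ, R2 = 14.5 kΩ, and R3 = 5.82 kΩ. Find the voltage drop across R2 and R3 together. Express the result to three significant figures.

Series total: ΣR = 4.06 + 14.5 + 5.82 = 24.38 kΩ.
R_{R2..R3} = 14.5 + 5.82 = 20.32 kΩ.
By the voltage-divider rule, V = 6.10 × 20.32/24.38 = 5.084 V.

V ≈ 5.08 V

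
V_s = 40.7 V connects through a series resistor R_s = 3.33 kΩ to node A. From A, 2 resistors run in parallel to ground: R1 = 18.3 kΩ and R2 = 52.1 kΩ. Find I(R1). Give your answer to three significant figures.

Parallel bank: R_p = 1/(1/18.3 + 1/52.1) = 13.54 kΩ.
Node voltage V_A = V_s · R_p/(R_s + R_p) = 40.7 × 0.8026 = 32.67 V.
Branch current I = V_A/R1 = 32.67/18.3 = 1.785 mA.

I ≈ 1.79 mA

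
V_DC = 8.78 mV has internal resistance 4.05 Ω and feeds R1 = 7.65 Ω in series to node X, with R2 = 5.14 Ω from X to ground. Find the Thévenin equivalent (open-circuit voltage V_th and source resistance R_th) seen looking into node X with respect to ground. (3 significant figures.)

V_th ≈ 2.68 mV, R_th ≈ 3.57 Ω

R1' = 4.05 + 7.65 = 11.70 Ω (source resistance + R1).
Open-circuit (no load on X): V_th = V_DC · R2/(R1' + R2) = 8.78 × 5.14/(11.70 + 5.14) = 2.680 mV.
With V_DC suppressed (replaced by a short), R_th = R1' ‖ R2 = (11.70 × 5.14)/(11.70 + 5.14) = 3.571 Ω.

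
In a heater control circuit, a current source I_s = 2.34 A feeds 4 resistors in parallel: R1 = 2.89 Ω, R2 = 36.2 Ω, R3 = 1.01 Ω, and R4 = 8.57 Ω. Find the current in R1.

ΣG = 1/2.89 + 1/36.2 + 1/1.01 + 1/8.57 = 1.480.
By the current-divider rule, I = I_s · G_k/ΣG = 2.34 × 0.2337 = 0.5469 A.

I ≈ 0.547 A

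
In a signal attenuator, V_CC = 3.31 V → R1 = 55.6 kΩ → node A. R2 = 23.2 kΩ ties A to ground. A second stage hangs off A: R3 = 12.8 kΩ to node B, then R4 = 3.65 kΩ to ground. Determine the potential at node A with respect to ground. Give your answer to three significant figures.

Node A sees R2 in parallel with the series input of stage 2, R3 + R4 = 16.45 kΩ.
Effective lower resistance at A: R2 ‖ 16.45 = 9.625 kΩ.
V_A = 3.31 × 9.625/(55.6 + 9.625) = 0.4885 V.

V_A ≈ 0.488 V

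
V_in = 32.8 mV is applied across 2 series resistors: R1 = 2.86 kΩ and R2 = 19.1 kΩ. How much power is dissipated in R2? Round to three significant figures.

P ≈ 42.6 nW

The common current is I = 32.8/21.96 = 1.494 µA.
P(R2) = I²·R2 = (1.494)² × 19.1 = 42.61 nW.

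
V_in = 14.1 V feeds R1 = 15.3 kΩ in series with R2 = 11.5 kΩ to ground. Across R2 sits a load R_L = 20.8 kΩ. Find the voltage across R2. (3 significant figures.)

The load sits in parallel with R2, giving an effective lower resistance R2' = R2·R_L/(R2+R_L) = 7.406 kΩ.
Now apply the divider: V_out = 14.1 × 0.3262 = 4.599 V.
(Unloaded it would be 6.05 V; the load pulls it down.)

V_out ≈ 4.60 V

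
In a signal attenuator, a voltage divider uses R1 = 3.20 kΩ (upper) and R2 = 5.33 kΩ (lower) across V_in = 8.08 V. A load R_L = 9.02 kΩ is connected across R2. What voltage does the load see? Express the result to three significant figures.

First combine the lower leg with the load: R2 ‖ R_L = 3.350 kΩ.
Voltage divider with the loaded lower leg: V_out = 8.08 × 3.350/(3.20 + 3.350) = 8.08 × 0.5115 = 4.133 V.

V_out ≈ 4.13 V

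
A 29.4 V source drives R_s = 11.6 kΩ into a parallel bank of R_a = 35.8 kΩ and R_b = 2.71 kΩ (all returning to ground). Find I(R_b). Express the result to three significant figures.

Equivalent of the parallel group: R_p = 2.519 kΩ.
Node voltage V_A = V_supply · R_p/(R_s + R_p) = 29.4 × 0.1784 = 5.246 V.
Branch current I = V_A/R_b = 5.246/2.71 = 1.936 mA.
(Equivalently: I_total = 2.082 mA, then current-divider fraction G_k/ΣG = 0.9296.)

I ≈ 1.94 mA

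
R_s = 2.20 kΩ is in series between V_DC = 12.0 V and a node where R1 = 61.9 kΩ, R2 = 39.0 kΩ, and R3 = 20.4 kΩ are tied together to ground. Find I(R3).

I ≈ 0.490 mA

Combine the parallel branches: R_p = (1/61.9 + 1/39.0 + 1/20.4)⁻¹ = 11.01 kΩ.
V_A = 12.0 × 11.01/13.21 = 10.00 V.
I(R3) = V_A / R3 = 10.00/20.4 = 0.4903 mA.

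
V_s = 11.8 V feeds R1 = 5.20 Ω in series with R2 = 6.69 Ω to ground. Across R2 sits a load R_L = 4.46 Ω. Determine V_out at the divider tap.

V_out ≈ 4.01 V

The load sits in parallel with R2, giving an effective lower resistance R2' = R2·R_L/(R2+R_L) = 2.676 Ω.
Now apply the divider: V_out = 11.8 × 0.3398 = 4.009 V.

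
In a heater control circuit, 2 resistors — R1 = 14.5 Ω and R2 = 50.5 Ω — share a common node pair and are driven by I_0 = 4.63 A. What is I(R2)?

With just two branches, the current splits inversely with resistance.
I(R2) = 4.63 × 14.5/(14.5 + 50.5) = 4.63 × 0.2231 = 1.033 A.

I ≈ 1.03 A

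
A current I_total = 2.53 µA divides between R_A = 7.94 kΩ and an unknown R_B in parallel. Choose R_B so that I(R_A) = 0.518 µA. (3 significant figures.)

R_B ≈ 2.04 kΩ

In a two-way split, I_A/I_total = R_B/(R_A + R_B).
0.518/2.53 = R_B/(R_A + R_B) → R_B = R_A · (0.2047)/(1 − 0.2047) = 7.94 × 0.2575 = 2.044 kΩ.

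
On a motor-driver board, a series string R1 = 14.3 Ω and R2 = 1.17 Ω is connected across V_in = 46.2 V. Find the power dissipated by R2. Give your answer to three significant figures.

Series current I = V_in/ΣR = 46.2/15.47 = 2.986 A.
P = I²R = 8.919 × 1.17 = 10.43 W.

P ≈ 10.4 W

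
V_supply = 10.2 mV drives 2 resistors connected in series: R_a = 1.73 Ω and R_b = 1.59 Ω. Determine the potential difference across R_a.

Series total: ΣR = 1.73 + 1.59 = 3.320 Ω.
V = V_supply · R/ΣR = 10.2 × 0.5211 = 5.315 mV.

V ≈ 5.32 mV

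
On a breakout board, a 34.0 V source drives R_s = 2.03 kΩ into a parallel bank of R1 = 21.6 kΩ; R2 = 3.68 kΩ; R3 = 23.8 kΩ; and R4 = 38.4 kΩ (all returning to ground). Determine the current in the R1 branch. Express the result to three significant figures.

I ≈ 0.882 mA

Equivalent of the parallel group: R_p = 2.590 kΩ.
Node voltage V_A = V_in · R_p/(R_s + R_p) = 34.0 × 0.5606 = 19.06 V.
I(R1) = V_A / R1 = 19.06/21.6 = 0.8824 mA.
(Check via current divider: I_total = 7.359 mA; share G_k/ΣG = 0.1199 → same result.)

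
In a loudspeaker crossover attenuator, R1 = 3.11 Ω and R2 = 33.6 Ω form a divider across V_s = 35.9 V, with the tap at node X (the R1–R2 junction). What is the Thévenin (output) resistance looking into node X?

R_th ≈ 2.85 Ω

Looking into X with the source shorted: R_th = R1·R2/(R1+R2) = 3.110 × 33.6/36.71 = 2.847 Ω.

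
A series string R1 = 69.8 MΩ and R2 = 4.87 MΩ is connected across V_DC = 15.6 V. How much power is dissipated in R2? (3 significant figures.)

ΣR = 74.67 MΩ → I = 15.6/74.67 = 0.2089 µA.
P(R2) = I²·R2 = (0.2089)² × 4.87 = 0.2126 µW.

P ≈ 0.213 µW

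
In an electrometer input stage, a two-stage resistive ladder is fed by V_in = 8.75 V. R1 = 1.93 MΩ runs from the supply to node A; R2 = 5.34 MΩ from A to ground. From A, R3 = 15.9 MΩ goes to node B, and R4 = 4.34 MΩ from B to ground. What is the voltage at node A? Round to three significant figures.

V_A ≈ 6.01 V

The second stage (R3 + R4 = 20.24 MΩ) loads node A in parallel with R2.
R2 ‖ (R3+R4) = 4.225 MΩ.
First divider: V_A = V_in · 4.225/(1.93 + 4.225) = 6.006 V.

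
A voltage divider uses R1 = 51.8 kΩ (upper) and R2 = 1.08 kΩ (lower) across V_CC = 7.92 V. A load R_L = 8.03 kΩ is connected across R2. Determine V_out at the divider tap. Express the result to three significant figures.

V_out ≈ 0.143 V

First combine the lower leg with the load: R2 ‖ R_L = 0.9520 kΩ.
Voltage divider with the loaded lower leg: V_out = 7.92 × 0.9520/(51.8 + 0.9520) = 7.92 × 0.01805 = 0.1429 V.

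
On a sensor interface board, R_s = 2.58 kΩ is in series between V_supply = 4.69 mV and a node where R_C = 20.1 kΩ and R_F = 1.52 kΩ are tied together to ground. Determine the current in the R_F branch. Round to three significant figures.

I ≈ 1.09 µA

Equivalent of the parallel group: R_p = 1.413 kΩ.
Node voltage V_A = V_supply · R_p/(R_s + R_p) = 4.69 × 0.3539 = 1.660 mV.
I(R_F) = V_A / R_F = 1.660/1.52 = 1.092 µA.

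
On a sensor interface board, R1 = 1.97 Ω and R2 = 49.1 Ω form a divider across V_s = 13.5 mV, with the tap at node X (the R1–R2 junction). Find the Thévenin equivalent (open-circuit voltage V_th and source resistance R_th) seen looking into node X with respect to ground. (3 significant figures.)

V_th ≈ 13.0 mV, R_th ≈ 1.89 Ω

With X open, the divider is unloaded: V_th = 13.5 × 49.1/51.07 = 12.98 mV.
Zeroing V_s shorts the top of R1 to ground, so R_th = R1 ‖ R2 = 1.894 Ω.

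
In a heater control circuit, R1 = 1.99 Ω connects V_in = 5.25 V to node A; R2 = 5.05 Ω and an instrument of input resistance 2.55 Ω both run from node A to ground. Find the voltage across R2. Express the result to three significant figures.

V_out ≈ 2.41 V

The load sits in parallel with R2, giving an effective lower resistance R2' = R2·R_L/(R2+R_L) = 1.694 Ω.
Then V_out = V_in · R2'/(R1 + R2') = 5.25 × 1.694/3.684 = 2.414 V.
(Unloaded it would be 3.77 V; the load pulls it down.)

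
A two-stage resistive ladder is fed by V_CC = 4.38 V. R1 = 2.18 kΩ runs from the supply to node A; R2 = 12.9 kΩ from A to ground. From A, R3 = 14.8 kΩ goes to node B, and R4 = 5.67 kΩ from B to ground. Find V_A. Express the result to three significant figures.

V_A ≈ 3.43 V

The second stage (R3 + R4 = 20.47 kΩ) loads node A in parallel with R2.
R2 ‖ (R3+R4) = 7.913 kΩ.
First divider: V_A = V_CC · 7.913/(2.18 + 7.913) = 3.434 V.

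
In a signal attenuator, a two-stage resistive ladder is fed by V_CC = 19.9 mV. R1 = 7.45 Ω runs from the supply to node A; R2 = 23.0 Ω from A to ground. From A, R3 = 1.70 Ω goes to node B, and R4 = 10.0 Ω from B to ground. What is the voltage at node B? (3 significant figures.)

V_B ≈ 8.67 mV

Node A sees R2 in parallel with the series input of stage 2, R3 + R4 = 11.70 Ω.
Effective lower resistance at A: R2 ‖ 11.70 = 7.755 Ω.
So V_A = 19.9 × 0.5100 = 10.15 mV.
Stage 2 is unloaded, so V_B = V_A · R4/(R3+R4) = 10.15 × 10.0/11.70 = 8.675 mV.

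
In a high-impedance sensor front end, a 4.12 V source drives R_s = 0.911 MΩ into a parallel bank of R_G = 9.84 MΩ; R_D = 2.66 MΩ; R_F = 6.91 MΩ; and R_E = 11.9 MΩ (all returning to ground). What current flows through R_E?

I ≈ 0.211 µA

Combine the parallel branches: R_p = (1/9.84 + 1/2.66 + 1/6.91 + 1/11.9)⁻¹ = 1.416 MΩ.
V_A by voltage divider: V_A = 4.12 × 1.416/(0.911 + 1.416) = 2.507 V.
Branch current I = V_A/R_E = 2.507/11.9 = 0.2107 µA.
(Check via current divider: I_total = 1.771 µA; share G_k/ΣG = 0.1190 → same result.)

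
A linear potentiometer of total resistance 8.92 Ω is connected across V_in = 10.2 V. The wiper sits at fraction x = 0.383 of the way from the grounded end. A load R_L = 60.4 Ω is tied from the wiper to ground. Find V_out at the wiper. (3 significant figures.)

Lower segment x·R_p = 3.416 Ω; upper segment (1−x)·R_p = 5.504 Ω.
R_L loads the lower segment: effective lower R = 3.233 Ω.
Loaded-divider output: V_out = 10.2 × 0.3701 = 3.775 V.

V_out ≈ 3.77 V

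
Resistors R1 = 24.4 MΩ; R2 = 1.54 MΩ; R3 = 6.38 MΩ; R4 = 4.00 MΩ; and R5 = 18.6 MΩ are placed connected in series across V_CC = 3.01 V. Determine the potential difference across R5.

V ≈ 1.02 V

ΣR = 24.4 + 1.54 + 6.38 + 4.00 + 18.6 = 54.92 MΩ.
V = V_CC · R/ΣR = 3.01 × 0.3387 = 1.019 V.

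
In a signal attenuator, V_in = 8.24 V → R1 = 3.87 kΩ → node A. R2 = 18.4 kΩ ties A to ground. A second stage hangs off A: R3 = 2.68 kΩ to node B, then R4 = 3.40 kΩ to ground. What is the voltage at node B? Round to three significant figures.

Looking into the second stage from A: R3 + R4 = 6.080 kΩ appears in parallel with R2.
Effective lower resistance at A: R2 ‖ 6.080 = 4.570 kΩ.
First divider: V_A = V_in · 4.570/(3.87 + 4.570) = 4.462 V.
V_B = V_A × 0.5592 = 2.495 V.

V_B ≈ 2.50 V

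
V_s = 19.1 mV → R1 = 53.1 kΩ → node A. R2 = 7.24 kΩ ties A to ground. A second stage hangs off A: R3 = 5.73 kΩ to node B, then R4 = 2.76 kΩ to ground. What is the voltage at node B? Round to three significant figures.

Looking into the second stage from A: R3 + R4 = 8.490 kΩ appears in parallel with R2.
Effective lower resistance at A: R2 ‖ 8.490 = 3.908 kΩ.
First divider: V_A = V_s · 3.908/(53.1 + 3.908) = 1.309 mV.
Then the unloaded second divider: V_B = V_A × R4/(R3+R4) = 1.309 × 0.3251 = 0.4256 mV.

V_B ≈ 0.426 mV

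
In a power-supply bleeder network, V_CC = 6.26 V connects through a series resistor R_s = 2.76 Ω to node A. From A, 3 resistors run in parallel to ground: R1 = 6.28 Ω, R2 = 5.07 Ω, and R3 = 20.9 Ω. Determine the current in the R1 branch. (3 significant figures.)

Parallel bank: R_p = 1/(1/6.28 + 1/5.07 + 1/20.9) = 2.473 Ω.
Node voltage V_A = V_CC · R_p/(R_s + R_p) = 6.26 × 0.4726 = 2.959 V.
Branch current I = V_A/R1 = 2.959/6.28 = 0.4711 A.

I ≈ 0.471 A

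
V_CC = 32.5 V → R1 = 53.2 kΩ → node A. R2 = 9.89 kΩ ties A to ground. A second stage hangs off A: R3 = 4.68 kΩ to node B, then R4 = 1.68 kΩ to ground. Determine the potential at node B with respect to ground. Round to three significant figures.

V_B ≈ 0.582 V

Looking into the second stage from A: R3 + R4 = 6.360 kΩ appears in parallel with R2.
Effective lower resistance at A: R2 ‖ 6.360 = 3.871 kΩ.
First divider: V_A = V_CC · 3.871/(53.2 + 3.871) = 2.204 V.
Stage 2 is unloaded, so V_B = V_A · R4/(R3+R4) = 2.204 × 1.68/6.360 = 0.5823 V.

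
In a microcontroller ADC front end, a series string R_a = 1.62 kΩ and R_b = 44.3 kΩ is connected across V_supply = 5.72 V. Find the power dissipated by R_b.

P ≈ 0.687 mW

The common current is I = 5.72/45.92 = 0.1246 mA.
V(R_b) = I·R = 5.518 V; P = V·I = 5.518 × 0.1246 = 0.6874 mW.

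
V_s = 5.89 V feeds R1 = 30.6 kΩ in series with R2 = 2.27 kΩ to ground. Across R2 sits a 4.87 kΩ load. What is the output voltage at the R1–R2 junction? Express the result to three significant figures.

First combine the lower leg with the load: R2 ‖ R_L = 1.548 kΩ.
Now apply the divider: V_out = 5.89 × 0.04816 = 0.2837 V.
(Unloaded it would be 0.407 V; the load pulls it down.)

V_out ≈ 0.284 V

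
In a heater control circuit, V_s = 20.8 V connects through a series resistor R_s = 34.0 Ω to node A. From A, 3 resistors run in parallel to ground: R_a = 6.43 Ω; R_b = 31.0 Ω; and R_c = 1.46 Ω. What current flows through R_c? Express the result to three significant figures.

I ≈ 0.464 A

Equivalent of the parallel group: R_p = 1.146 Ω.
V_A by voltage divider: V_A = 20.8 × 1.146/(34.0 + 1.146) = 0.6781 V.
Branch current I = V_A/R_c = 0.6781/1.46 = 0.4645 A.
(Check via current divider: I_total = 0.5918 A; share G_k/ΣG = 0.7848 → same result.)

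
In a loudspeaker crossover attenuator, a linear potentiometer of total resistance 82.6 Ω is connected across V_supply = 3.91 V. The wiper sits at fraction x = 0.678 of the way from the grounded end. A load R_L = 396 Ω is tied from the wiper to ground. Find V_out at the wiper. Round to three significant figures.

The pot divides into 26.60 Ω above the wiper and 56.00 Ω below.
Lower segment in parallel with the load: 56.00 ‖ 396 = 49.06 Ω.
Then V_out = V_supply · 49.06/(26.60 + 49.06) = 2.536 V.

V_out ≈ 2.54 V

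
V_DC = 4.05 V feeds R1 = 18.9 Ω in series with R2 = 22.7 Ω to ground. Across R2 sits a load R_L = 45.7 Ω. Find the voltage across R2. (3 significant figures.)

V_out ≈ 1.80 V

First combine the lower leg with the load: R2 ‖ R_L = 15.17 Ω.
Then V_out = V_DC · R2'/(R1 + R2') = 4.05 × 15.17/34.07 = 1.803 V.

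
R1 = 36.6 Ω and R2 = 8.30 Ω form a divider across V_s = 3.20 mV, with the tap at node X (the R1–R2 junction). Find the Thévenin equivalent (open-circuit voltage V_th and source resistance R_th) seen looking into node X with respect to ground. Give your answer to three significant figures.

Open-circuit (no load on X): V_th = V_s · R2/(R1 + R2) = 3.20 × 8.30/(36.60 + 8.30) = 0.5915 mV.
With V_s suppressed (replaced by a short), R_th = R1 ‖ R2 = (36.60 × 8.30)/(36.60 + 8.30) = 6.766 Ω.

V_th ≈ 0.592 mV, R_th ≈ 6.77 Ω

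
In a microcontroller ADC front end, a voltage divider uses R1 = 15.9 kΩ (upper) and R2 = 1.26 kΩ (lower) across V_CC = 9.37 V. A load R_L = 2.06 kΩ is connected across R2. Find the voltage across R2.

The load sits in parallel with R2, giving an effective lower resistance R2' = R2·R_L/(R2+R_L) = 0.7818 kΩ.
Voltage divider with the loaded lower leg: V_out = 9.37 × 0.7818/(15.9 + 0.7818) = 9.37 × 0.04687 = 0.4391 V.
(Unloaded it would be 0.688 V; the load pulls it down.)

V_out ≈ 0.439 V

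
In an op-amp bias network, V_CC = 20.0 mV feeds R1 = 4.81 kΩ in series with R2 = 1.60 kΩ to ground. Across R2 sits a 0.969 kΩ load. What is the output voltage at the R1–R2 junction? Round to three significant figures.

The load sits in parallel with R2, giving an effective lower resistance R2' = R2·R_L/(R2+R_L) = 0.6035 kΩ.
Then V_out = V_CC · R2'/(R1 + R2') = 20.0 × 0.6035/5.414 = 2.230 mV.
(Unloaded it would be 4.99 mV; the load pulls it down.)

V_out ≈ 2.23 mV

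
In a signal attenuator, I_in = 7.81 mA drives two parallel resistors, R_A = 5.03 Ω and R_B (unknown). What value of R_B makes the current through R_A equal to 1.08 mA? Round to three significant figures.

R_B ≈ 0.807 Ω

Two-branch current divider: I_A = I_in · R_B/(R_A + R_B).
1.08/7.81 = R_B/(R_A + R_B) → R_B = R_A · (0.1383)/(1 − 0.1383) = 5.03 × 0.1605 = 0.8072 Ω.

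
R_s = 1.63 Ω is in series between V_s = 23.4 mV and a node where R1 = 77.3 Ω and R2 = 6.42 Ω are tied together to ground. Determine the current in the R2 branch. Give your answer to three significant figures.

Parallel bank: R_p = 1/(1/77.3 + 1/6.42) = 5.928 Ω.
V_A = 23.4 × 5.928/7.558 = 18.35 mV.
I(R2) = V_A / R2 = 18.35/6.42 = 2.859 mA.

I ≈ 2.86 mA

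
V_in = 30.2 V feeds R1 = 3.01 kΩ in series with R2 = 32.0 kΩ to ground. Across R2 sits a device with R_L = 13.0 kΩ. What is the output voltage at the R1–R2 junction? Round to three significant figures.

V_out ≈ 22.8 V

The load sits in parallel with R2, giving an effective lower resistance R2' = R2·R_L/(R2+R_L) = 9.244 kΩ.
Voltage divider with the loaded lower leg: V_out = 30.2 × 9.244/(3.01 + 9.244) = 30.2 × 0.7544 = 22.78 V.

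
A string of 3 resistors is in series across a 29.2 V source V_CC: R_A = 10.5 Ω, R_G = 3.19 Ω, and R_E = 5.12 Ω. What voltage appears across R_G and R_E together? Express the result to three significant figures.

ΣR = 10.5 + 3.19 + 5.12 = 18.81 Ω.
R_{R_G..R_E} = 3.19 + 5.12 = 8.310 Ω.
Voltage divider: V = V_CC · (8.310 / 18.81) = 29.2 × 0.4418 = 12.90 V.

V ≈ 12.9 V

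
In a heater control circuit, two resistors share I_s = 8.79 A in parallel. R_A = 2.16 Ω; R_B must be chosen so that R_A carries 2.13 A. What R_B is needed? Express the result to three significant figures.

Two-branch current divider: I_A = I_s · R_B/(R_A + R_B).
2.13/8.79 = R_B/(R_A + R_B) → R_B = R_A · (0.2423)/(1 − 0.2423) = 2.16 × 0.3198 = 0.6908 Ω.

R_B ≈ 0.691 Ω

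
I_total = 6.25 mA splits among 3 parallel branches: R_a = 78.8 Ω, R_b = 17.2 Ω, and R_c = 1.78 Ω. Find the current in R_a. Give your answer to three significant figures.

I ≈ 0.125 mA

Total conductance ΣG = 1/78.8 + 1/17.2 + 1/1.78 = 0.6326 (units of 1/Ω).
Current divider: I(R_a) = I_total · G_k/ΣG = 6.25 × (0.01269/0.6326) = 6.25 × 0.02006 = 0.1254 mA.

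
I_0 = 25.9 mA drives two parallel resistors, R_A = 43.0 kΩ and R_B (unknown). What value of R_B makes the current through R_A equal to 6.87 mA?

R_B ≈ 15.5 kΩ

Two-branch current divider: I_A = I_0 · R_B/(R_A + R_B).
With f = 0.2653, R_B = R_A · f/(1−f) = 43.0 × 0.3610 = 15.52 kΩ.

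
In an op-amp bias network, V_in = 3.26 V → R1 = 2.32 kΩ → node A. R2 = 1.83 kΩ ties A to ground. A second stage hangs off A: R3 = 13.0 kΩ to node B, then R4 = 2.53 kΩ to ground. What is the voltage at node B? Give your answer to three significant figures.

Looking into the second stage from A: R3 + R4 = 15.53 kΩ appears in parallel with R2.
R2 ‖ (R3+R4) = 1.637 kΩ.
First divider: V_A = V_in · 1.637/(2.32 + 1.637) = 1.349 V.
Then the unloaded second divider: V_B = V_A × R4/(R3+R4) = 1.349 × 0.1629 = 0.2197 V.

V_B ≈ 0.220 V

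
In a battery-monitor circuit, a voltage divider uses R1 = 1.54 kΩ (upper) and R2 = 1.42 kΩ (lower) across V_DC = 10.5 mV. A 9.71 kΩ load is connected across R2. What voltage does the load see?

First combine the lower leg with the load: R2 ‖ R_L = 1.239 kΩ.
Then V_out = V_DC · R2'/(R1 + R2') = 10.5 × 1.239/2.779 = 4.681 mV.
(Unloaded it would be 5.04 mV; the load pulls it down.)

V_out ≈ 4.68 mV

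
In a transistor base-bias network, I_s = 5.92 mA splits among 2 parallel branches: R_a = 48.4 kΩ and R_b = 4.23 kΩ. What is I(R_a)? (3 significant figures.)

I ≈ 0.476 mA

With just two branches, the current splits inversely with resistance.
So I = 5.92 × 4.23/52.63 = 0.4758 mA.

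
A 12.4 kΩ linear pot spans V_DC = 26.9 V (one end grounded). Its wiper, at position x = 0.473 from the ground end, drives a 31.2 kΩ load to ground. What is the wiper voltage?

V_out ≈ 11.6 V

Split the track: R_lower = x·R_p = 5.865 kΩ, R_upper = (1−x)·R_p = 6.535 kΩ.
R_L loads the lower segment: effective lower R = 4.937 kΩ.
V_out = 26.9 × 4.937/(6.535 + 4.937) = 11.58 V.
(Unloaded: V_out = x·V_DC = 12.7 V.)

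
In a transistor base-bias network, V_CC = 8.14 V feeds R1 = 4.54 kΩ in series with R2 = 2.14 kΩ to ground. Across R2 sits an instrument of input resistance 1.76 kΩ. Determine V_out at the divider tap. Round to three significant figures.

R2 ‖ R_L = (2.14 × 1.76)/(2.14 + 1.76) = 0.9657 kΩ.
Then V_out = V_CC · R2'/(R1 + R2') = 8.14 × 0.9657/5.506 = 1.428 V.

V_out ≈ 1.43 V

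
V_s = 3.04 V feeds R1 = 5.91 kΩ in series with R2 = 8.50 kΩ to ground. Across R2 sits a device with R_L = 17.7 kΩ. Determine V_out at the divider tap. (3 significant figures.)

V_out ≈ 1.50 V

The load sits in parallel with R2, giving an effective lower resistance R2' = R2·R_L/(R2+R_L) = 5.742 kΩ.
Then V_out = V_s · R2'/(R1 + R2') = 3.04 × 5.742/11.65 = 1.498 V.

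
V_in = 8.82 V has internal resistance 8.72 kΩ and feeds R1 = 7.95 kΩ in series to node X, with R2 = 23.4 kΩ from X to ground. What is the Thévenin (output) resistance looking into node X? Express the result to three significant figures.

R1' = 8.72 + 7.95 = 16.67 kΩ (source resistance + R1).
Zeroing V_in shorts the top of R1' to ground, so R_th = R1' ‖ R2 = 9.735 kΩ.

R_th ≈ 9.73 kΩ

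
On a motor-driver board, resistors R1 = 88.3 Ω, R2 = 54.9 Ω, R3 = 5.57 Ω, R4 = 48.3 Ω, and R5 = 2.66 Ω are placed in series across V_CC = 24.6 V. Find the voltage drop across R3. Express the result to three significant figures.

ΣR = 88.3 + 54.9 + 5.57 + 48.3 + 2.66 = 199.7 Ω.
Voltage divider: V = V_CC · (5.570 / 199.7) = 24.6 × 0.02789 = 0.6860 V.

V ≈ 0.686 V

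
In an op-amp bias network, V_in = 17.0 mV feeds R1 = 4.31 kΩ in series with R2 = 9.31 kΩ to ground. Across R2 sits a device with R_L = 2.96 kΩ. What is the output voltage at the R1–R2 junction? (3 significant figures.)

First combine the lower leg with the load: R2 ‖ R_L = 2.246 kΩ.
Then V_out = V_in · R2'/(R1 + R2') = 17.0 × 2.246/6.556 = 5.824 mV.
(Unloaded it would be 11.6 mV; the load pulls it down.)

V_out ≈ 5.82 mV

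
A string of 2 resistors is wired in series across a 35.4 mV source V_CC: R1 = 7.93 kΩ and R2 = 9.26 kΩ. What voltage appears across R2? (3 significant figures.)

Total series resistance ΣR = 7.93 + 9.26 = 17.19 kΩ.
By the voltage-divider rule, V = 35.4 × 9.260/17.19 = 19.07 mV.

V ≈ 19.1 mV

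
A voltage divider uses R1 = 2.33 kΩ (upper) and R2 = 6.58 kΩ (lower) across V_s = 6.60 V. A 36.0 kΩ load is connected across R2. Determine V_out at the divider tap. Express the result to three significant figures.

V_out ≈ 4.65 V

First combine the lower leg with the load: R2 ‖ R_L = 5.563 kΩ.
Now apply the divider: V_out = 6.60 × 0.7048 = 4.652 V.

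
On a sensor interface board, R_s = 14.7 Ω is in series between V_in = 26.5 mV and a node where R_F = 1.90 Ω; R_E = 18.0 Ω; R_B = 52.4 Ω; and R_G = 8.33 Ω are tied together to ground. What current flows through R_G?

I ≈ 0.274 mA

Combine the parallel branches: R_p = (1/1.90 + 1/18.0 + 1/52.4 + 1/8.33)⁻¹ = 1.387 Ω.
Node voltage V_A = V_in · R_p/(R_s + R_p) = 26.5 × 0.08622 = 2.285 mV.
Branch current I = V_A/R_G = 2.285/8.33 = 0.2743 mA.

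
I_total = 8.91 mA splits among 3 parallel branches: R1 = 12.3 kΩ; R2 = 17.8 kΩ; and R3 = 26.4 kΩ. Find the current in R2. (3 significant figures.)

I ≈ 2.85 mA

ΣG = 1/12.3 + 1/17.8 + 1/26.4 = 0.1754.
R2 takes the fraction G_k/ΣG = 0.05618/0.1754 = 0.3204, so I = 8.91 × 0.3204 = 2.854 mA.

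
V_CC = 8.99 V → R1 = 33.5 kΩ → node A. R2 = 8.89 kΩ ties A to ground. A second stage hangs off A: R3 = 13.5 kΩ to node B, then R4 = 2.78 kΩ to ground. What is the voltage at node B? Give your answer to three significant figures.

V_B ≈ 0.225 V

Node A sees R2 in parallel with the series input of stage 2, R3 + R4 = 16.28 kΩ.
Effective lower resistance at A: R2 ‖ 16.28 = 5.750 kΩ.
So V_A = 8.99 × 0.1465 = 1.317 V.
V_B = V_A × 0.1708 = 0.2249 V.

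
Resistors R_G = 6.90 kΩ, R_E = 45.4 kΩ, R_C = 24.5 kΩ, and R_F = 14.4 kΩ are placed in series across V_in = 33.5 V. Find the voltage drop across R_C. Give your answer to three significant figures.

V ≈ 9.00 V

ΣR = 6.90 + 45.4 + 24.5 + 14.4 = 91.20 kΩ.
Voltage divider: V = V_in · (24.50 / 91.20) = 33.5 × 0.2686 = 8.999 V.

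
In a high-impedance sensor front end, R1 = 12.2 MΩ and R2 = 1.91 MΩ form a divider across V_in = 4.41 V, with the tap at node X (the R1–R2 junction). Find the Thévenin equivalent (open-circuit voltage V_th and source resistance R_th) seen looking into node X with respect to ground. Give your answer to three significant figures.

V_th ≈ 0.597 V, R_th ≈ 1.65 MΩ

With X open, the divider is unloaded: V_th = 4.41 × 1.91/14.11 = 0.5970 V.
Looking into X with the source shorted: R_th = R1·R2/(R1+R2) = 12.20 × 1.91/14.11 = 1.651 MΩ.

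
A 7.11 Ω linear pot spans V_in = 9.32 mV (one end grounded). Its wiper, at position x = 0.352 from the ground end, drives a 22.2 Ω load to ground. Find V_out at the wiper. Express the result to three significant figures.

The pot divides into 4.607 Ω above the wiper and 2.503 Ω below.
R_L loads the lower segment: effective lower R = 2.249 Ω.
Then V_out = V_in · 2.249/(4.607 + 2.249) = 3.057 mV.
(Unloaded: V_out = x·V_in = 3.28 mV.)

V_out ≈ 3.06 mV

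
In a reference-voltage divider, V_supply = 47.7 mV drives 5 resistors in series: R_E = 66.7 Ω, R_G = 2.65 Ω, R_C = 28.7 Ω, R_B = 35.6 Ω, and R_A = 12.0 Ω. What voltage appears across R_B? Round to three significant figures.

Total series resistance ΣR = 66.7 + 2.65 + 28.7 + 35.6 + 12.0 = 145.7 Ω.
Voltage divider: V = V_supply · (35.60 / 145.7) = 47.7 × 0.2444 = 11.66 mV.

V ≈ 11.7 mV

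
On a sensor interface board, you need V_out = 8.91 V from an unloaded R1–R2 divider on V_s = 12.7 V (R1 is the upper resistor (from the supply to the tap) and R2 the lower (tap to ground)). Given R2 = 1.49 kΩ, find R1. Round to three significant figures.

Required fraction k = V_out/V_s = 0.7016.
R1 = R2·(1/k − 1) = 1.49 × 0.4254 = 0.6338 kΩ.

R1 ≈ 0.634 kΩ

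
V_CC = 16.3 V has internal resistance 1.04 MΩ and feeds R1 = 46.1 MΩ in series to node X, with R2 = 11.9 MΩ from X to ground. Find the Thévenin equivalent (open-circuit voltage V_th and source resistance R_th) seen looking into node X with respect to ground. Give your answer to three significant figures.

V_th ≈ 3.29 V, R_th ≈ 9.50 MΩ

R1' = 1.04 + 46.1 = 47.14 MΩ (source resistance + R1).
V_th is the unloaded tap voltage: V_CC · R2/(R1'+R2) = 16.3 × 0.2016 = 3.285 V.
Looking into X with the source shorted: R_th = R1'·R2/(R1'+R2) = 47.14 × 11.9/59.04 = 9.501 MΩ.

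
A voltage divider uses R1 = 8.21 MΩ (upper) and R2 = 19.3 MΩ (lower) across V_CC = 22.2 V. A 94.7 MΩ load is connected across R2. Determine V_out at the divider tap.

First combine the lower leg with the load: R2 ‖ R_L = 16.03 MΩ.
Now apply the divider: V_out = 22.2 × 0.6613 = 14.68 V.
(Unloaded it would be 15.6 V; the load pulls it down.)

V_out ≈ 14.7 V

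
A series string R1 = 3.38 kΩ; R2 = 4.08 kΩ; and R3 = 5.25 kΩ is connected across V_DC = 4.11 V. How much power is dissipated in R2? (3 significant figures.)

P ≈ 0.427 mW

Series current I = V_DC/ΣR = 4.11/12.71 = 0.3234 mA.
P = I²R = 0.1046 × 4.08 = 0.4266 mW.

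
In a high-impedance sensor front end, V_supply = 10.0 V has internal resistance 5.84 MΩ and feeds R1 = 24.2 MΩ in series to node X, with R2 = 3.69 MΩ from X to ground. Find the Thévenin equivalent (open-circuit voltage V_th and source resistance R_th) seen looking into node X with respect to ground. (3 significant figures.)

R1' = 5.84 + 24.2 = 30.04 MΩ (source resistance + R1).
V_th is the unloaded tap voltage: V_supply · R2/(R1'+R2) = 10.0 × 0.1094 = 1.094 V.
With V_supply suppressed (replaced by a short), R_th = R1' ‖ R2 = (30.04 × 3.69)/(30.04 + 3.69) = 3.286 MΩ.

V_th ≈ 1.09 V, R_th ≈ 3.29 MΩ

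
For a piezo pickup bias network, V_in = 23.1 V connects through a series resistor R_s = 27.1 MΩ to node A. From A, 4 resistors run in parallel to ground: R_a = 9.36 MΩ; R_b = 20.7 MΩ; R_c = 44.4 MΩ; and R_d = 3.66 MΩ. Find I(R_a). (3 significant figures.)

Combine the parallel branches: R_p = (1/9.36 + 1/20.7 + 1/44.4 + 1/3.66)⁻¹ = 2.218 MΩ.
V_A by voltage divider: V_A = 23.1 × 2.218/(27.1 + 2.218) = 1.747 V.
Branch current I = V_A/R_a = 1.747/9.36 = 0.1867 µA.

I ≈ 0.187 µA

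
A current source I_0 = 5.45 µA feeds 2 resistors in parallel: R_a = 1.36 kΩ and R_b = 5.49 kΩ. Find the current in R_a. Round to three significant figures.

For two parallel branches, I_k = I_0 · (other R)/(sum of R).
So I = 5.45 × 5.49/6.850 = 4.368 µA.

I ≈ 4.37 µA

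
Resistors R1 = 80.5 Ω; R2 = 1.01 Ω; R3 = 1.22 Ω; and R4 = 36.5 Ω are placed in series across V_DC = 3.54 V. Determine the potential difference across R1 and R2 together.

V ≈ 2.42 V

Total series resistance ΣR = 80.5 + 1.01 + 1.22 + 36.5 = 119.2 Ω.
R_{R1..R2} = 80.5 + 1.01 = 81.51 Ω.
Voltage divider: V = V_DC · (81.51 / 119.2) = 3.54 × 0.6836 = 2.420 V.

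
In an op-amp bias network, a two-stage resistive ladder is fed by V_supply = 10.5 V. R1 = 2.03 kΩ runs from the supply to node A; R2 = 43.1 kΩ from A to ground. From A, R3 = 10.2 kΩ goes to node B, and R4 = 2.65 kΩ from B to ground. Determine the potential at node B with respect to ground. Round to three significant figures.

V_B ≈ 1.80 V

Node A sees R2 in parallel with the series input of stage 2, R3 + R4 = 12.85 kΩ.
R2 ‖ (R3+R4) = 9.899 kΩ.
First divider: V_A = V_supply · 9.899/(2.03 + 9.899) = 8.713 V.
Stage 2 is unloaded, so V_B = V_A · R4/(R3+R4) = 8.713 × 2.65/12.85 = 1.797 V.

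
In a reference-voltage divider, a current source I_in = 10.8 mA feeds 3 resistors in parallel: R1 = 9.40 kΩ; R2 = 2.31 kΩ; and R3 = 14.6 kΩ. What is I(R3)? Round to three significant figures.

I ≈ 1.22 mA

ΣG = 1/9.40 + 1/2.31 + 1/14.6 = 0.6078.
R3 takes the fraction G_k/ΣG = 0.06849/0.6078 = 0.1127, so I = 10.8 × 0.1127 = 1.217 mA.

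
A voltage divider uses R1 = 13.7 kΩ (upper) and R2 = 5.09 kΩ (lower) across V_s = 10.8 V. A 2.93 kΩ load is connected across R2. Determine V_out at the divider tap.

V_out ≈ 1.29 V

R2 ‖ R_L = (5.09 × 2.93)/(5.09 + 2.93) = 1.860 kΩ.
Then V_out = V_s · R2'/(R1 + R2') = 10.8 × 1.860/15.56 = 1.291 V.
(Unloaded it would be 2.93 V; the load pulls it down.)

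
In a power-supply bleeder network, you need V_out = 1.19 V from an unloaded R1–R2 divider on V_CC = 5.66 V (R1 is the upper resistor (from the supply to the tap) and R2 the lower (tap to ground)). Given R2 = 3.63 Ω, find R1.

R1 ≈ 13.6 Ω

The divider ratio is R2/(R1+R2) = 1.19/5.66 = 0.2102.
So R1 = R2 · (V_CC/V_out − 1) = 3.63 × (5.66/1.19 − 1) = 3.63 × 3.756 = 13.64 Ω.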